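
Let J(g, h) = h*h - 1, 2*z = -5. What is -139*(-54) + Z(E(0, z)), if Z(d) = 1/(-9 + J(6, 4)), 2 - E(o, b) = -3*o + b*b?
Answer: 45037/6 ≈ 7506.2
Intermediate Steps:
z = -5/2 (z = (½)*(-5) = -5/2 ≈ -2.5000)
J(g, h) = -1 + h² (J(g, h) = h² - 1 = -1 + h²)
E(o, b) = 2 - b² + 3*o (E(o, b) = 2 - (-3*o + b*b) = 2 - (-3*o + b²) = 2 - (b² - 3*o) = 2 + (-b² + 3*o) = 2 - b² + 3*o)
Z(d) = ⅙ (Z(d) = 1/(-9 + (-1 + 4²)) = 1/(-9 + (-1 + 16)) = 1/(-9 + 15) = 1/6 = ⅙)
-139*(-54) + Z(E(0, z)) = -139*(-54) + ⅙ = 7506 + ⅙ = 45037/6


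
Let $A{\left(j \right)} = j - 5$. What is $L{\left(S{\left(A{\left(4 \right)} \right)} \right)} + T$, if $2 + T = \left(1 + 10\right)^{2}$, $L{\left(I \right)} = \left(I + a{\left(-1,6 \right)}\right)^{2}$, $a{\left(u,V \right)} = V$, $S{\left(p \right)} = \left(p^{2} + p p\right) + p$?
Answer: $168$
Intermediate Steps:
$A{\left(j \right)} = -5 + j$
$S{\left(p \right)} = p + 2 p^{2}$ ($S{\left(p \right)} = \left(p^{2} + p^{2}\right) + p = 2 p^{2} + p = p + 2 p^{2}$)
$L{\left(I \right)} = \left(6 + I\right)^{2}$ ($L{\left(I \right)} = \left(I + 6\right)^{2} = \left(6 + I\right)^{2}$)
$T = 119$ ($T = -2 + \left(1 + 10\right)^{2} = -2 + 11^{2} = -2 + 121 = 119$)
$L{\left(S{\left(A{\left(4 \right)} \right)} \right)} + T = \left(6 + \left(-5 + 4\right) \left(1 + 2 \left(-5 + 4\right)\right)\right)^{2} + 119 = \left(6 - \left(1 + 2 \left(-1\right)\right)\right)^{2} + 119 = \left(6 - \left(1 - 2\right)\right)^{2} + 119 = \left(6 - -1\right)^{2} + 119 = \left(6 + 1\right)^{2} + 119 = 7^{2} + 119 = 49 + 119 = 168$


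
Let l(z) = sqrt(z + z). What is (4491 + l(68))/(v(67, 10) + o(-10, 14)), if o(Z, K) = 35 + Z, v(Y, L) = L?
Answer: 4491/35 + 2*sqrt(34)/35 ≈ 128.65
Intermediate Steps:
l(z) = sqrt(2)*sqrt(z) (l(z) = sqrt(2*z) = sqrt(2)*sqrt(z))
(4491 + l(68))/(v(67, 10) + o(-10, 14)) = (4491 + sqrt(2)*sqrt(68))/(10 + (35 - 10)) = (4491 + sqrt(2)*(2*sqrt(17)))/(10 + 25) = (4491 + 2*sqrt(34))/35 = (4491 + 2*sqrt(34))*(1/35) = 4491/35 + 2*sqrt(34)/35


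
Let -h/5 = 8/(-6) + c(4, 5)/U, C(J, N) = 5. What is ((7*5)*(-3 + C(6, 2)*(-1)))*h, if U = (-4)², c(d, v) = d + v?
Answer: -6475/6 ≈ -1079.2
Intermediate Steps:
U = 16
h = 185/48 (h = -5*(8/(-6) + (4 + 5)/16) = -5*(8*(-⅙) + 9*(1/16)) = -5*(-4/3 + 9/16) = -5*(-37/48) = 185/48 ≈ 3.8542)
((7*5)*(-3 + C(6, 2)*(-1)))*h = ((7*5)*(-3 + 5*(-1)))*(185/48) = (35*(-3 - 5))*(185/48) = (35*(-8))*(185/48) = -280*185/48 = -6475/6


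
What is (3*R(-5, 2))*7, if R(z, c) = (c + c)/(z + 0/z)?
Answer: -84/5 ≈ -16.800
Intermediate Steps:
R(z, c) = 2*c/z (R(z, c) = (2*c)/(z + 0) = (2*c)/z = 2*c/z)
(3*R(-5, 2))*7 = (3*(2*2/(-5)))*7 = (3*(2*2*(-⅕)))*7 = (3*(-⅘))*7 = -12/5*7 = -84/5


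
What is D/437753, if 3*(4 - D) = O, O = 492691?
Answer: -492679/1313259 ≈ -0.37516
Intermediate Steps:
D = -492679/3 (D = 4 - ⅓*492691 = 4 - 492691/3 = -492679/3 ≈ -1.6423e+5)
D/437753 = -492679/3/437753 = -492679/3*1/437753 = -492679/1313259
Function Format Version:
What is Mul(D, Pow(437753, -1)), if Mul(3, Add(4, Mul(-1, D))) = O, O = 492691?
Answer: Rational(-492679, 1313259) ≈ -0.37516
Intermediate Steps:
D = Rational(-492679, 3) (D = Add(4, Mul(Rational(-1, 3), 492691)) = Add(4, Rational(-492691, 3)) = Rational(-492679, 3) ≈ -1.6423e+5)
Mul(D, Pow(437753, -1)) = Mul(Rational(-492679, 3), Pow(437753, -1)) = Mul(Rational(-492679, 3), Rational(1, 437753)) = Rational(-492679, 1313259)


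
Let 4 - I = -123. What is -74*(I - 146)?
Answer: 1406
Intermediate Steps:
I = 127 (I = 4 - 1*(-123) = 4 + 123 = 127)
-74*(I - 146) = -74*(127 - 146) = -74*(-19) = 1406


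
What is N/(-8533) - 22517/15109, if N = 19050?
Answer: -479964011/128925097 ≈ -3.7228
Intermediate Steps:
N/(-8533) - 22517/15109 = 19050/(-8533) - 22517/15109 = 19050*(-1/8533) - 22517*1/15109 = -19050/8533 - 22517/15109 = -479964011/128925097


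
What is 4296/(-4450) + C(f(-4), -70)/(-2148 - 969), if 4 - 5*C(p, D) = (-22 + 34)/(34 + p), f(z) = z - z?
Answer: -113847962/117900525 ≈ -0.96563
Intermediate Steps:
f(z) = 0
C(p, D) = ⅘ - 12/(5*(34 + p)) (C(p, D) = ⅘ - (-22 + 34)/(5*(34 + p)) = ⅘ - 12/(5*(34 + p)))
4296/(-4450) + C(f(-4), -70)/(-2148 - 969) = 4296/(-4450) + (4*(31 + 0)/(5*(34 + 0)))/(-2148 - 969) = 4296*(-1/4450) + ((⅘)*31/34)/(-3117) = -2148/2225 + ((⅘)*(1/34)*31)*(-1/3117) = -2148/2225 + (62/85)*(-1/3117) = -2148/2225 - 62/264945 = -113847962/117900525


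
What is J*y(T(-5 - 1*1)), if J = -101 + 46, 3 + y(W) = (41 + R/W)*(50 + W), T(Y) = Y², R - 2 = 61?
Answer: -404085/2 ≈ -2.0204e+5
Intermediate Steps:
R = 63 (R = 2 + 61 = 63)
y(W) = -3 + (41 + 63/W)*(50 + W)
J = -55
J*y(T(-5 - 1*1)) = -55*(2110 + 41*(-5 - 1*1)² + 3150/((-5 - 1*1)²)) = -55*(2110 + 41*(-5 - 1)² + 3150/((-5 - 1)²)) = -55*(2110 + 41*(-6)² + 3150/((-6)²)) = -55*(2110 + 41*36 + 3150/36) = -55*(2110 + 1476 + 3150*(1/36)) = -55*(2110 + 1476 + 175/2) = -55*7347/2 = -404085/2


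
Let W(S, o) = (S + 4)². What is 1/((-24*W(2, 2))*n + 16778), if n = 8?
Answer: 1/9866 ≈ 0.00010136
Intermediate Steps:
W(S, o) = (4 + S)²
1/((-24*W(2, 2))*n + 16778) = 1/(-24*(4 + 2)²*8 + 16778) = 1/(-24*6²*8 + 16778) = 1/(-24*36*8 + 16778) = 1/(-864*8 + 16778) = 1/(-6912 + 16778) = 1/9866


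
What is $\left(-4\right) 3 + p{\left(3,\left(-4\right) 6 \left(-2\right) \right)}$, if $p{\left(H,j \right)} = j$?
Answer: $36$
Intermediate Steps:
$\left(-4\right) 3 + p{\left(3,\left(-4\right) 6 \left(-2\right) \right)} = \left(-4\right) 3 + \left(-4\right) 6 \left(-2\right) = -12 - -48 = -12 + 48 = 36$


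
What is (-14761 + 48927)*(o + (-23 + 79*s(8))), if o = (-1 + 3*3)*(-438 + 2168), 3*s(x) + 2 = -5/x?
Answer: 1878839589/4 ≈ 4.6971e+8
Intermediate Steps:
s(x) = -⅔ - 5/(3*x) (s(x) = -⅔ + (-5/x)/3 = -⅔ - 5/(3*x))
o = 13840 (o = (-1 + 9)*1730 = 8*1730 = 13840)
(-14761 + 48927)*(o + (-23 + 79*s(8))) = (-14761 + 48927)*(13840 + (-23 + 79*((⅓)*(-5 - 2*8)/8))) = 34166*(13840 + (-23 + 79*((⅓)*(⅛)*(-5 - 16)))) = 34166*(13840 + (-23 + 79*((⅓)*(⅛)*(-21)))) = 34166*(13840 + (-23 + 79*(-7/8))) = 34166*(13840 + (-23 - 553/8)) = 34166*(13840 - 737/8) = 34166*(109983/8) = 1878839589/4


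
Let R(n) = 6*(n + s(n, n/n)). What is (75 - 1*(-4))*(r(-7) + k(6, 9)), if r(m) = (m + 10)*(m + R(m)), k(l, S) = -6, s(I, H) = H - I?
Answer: -711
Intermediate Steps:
R(n) = 6 (R(n) = 6*(n + (n/n - n)) = 6*(n + (1 - n)) = 6*1 = 6)
r(m) = (6 + m)*(10 + m) (r(m) = (m + 10)*(m + 6) = (10 + m)*(6 + m) = (6 + m)*(10 + m))
(75 - 1*(-4))*(r(-7) + k(6, 9)) = (75 - 1*(-4))*((60 + (-7)² + 16*(-7)) - 6) = (75 + 4)*((60 + 49 - 112) - 6) = 79*(-3 - 6) = 79*(-9) = -711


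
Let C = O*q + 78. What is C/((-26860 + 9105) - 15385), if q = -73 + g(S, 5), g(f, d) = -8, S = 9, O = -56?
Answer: -2307/16570 ≈ -0.13923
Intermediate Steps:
q = -81 (q = -73 - 8 = -81)
C = 4614 (C = -56*(-81) + 78 = 4536 + 78 = 4614)
C/((-26860 + 9105) - 15385) = 4614/((-26860 + 9105) - 15385) = 4614/(-17755 - 15385) = 4614/(-33140) = 4614*(-1/33140) = -2307/16570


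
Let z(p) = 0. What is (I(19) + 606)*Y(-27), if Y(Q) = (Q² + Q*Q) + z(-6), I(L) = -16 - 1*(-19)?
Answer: 887922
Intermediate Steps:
I(L) = 3 (I(L) = -16 + 19 = 3)
Y(Q) = 2*Q² (Y(Q) = (Q² + Q*Q) + 0 = (Q² + Q²) + 0 = 2*Q² + 0 = 2*Q²)
(I(19) + 606)*Y(-27) = (3 + 606)*(2*(-27)²) = 609*(2*729) = 609*1458 = 887922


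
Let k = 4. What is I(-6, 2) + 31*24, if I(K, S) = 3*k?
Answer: 756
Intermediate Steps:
I(K, S) = 12 (I(K, S) = 3*4 = 12)
I(-6, 2) + 31*24 = 12 + 31*24 = 12 + 744 = 756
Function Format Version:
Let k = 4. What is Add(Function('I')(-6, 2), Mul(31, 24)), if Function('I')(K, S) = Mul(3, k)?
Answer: 756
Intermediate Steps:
Function('I')(K, S) = 12 (Function('I')(K, S) = Mul(3, 4) = 12)
Add(Function('I')(-6, 2), Mul(31, 24)) = Add(12, Mul(31, 24)) = Add(12, 744) = 756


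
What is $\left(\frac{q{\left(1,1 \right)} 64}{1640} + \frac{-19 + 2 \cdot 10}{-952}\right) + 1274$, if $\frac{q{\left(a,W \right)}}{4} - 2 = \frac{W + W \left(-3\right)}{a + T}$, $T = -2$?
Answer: $\frac{248755491}{195160} \approx 1274.6$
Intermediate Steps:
$q{\left(a,W \right)} = 8 - \frac{8 W}{-2 + a}$ ($q{\left(a,W \right)} = 8 + 4 \frac{W + W \left(-3\right)}{a - 2} = 8 + 4 \frac{W - 3 W}{-2 + a} = 8 + 4 \frac{\left(-2\right) W}{-2 + a} = 8 + 4 \left(- \frac{2 W}{-2 + a}\right) = 8 - \frac{8 W}{-2 + a}$)
$\left(\frac{q{\left(1,1 \right)} 64}{1640} + \frac{-19 + 2 \cdot 10}{-952}\right) + 1274 = \left(\frac{\frac{8 \left(-2 + 1 - 1\right)}{-2 + 1} \cdot 64}{1640} + \frac{-19 + 2 \cdot 10}{-952}\right) + 1274 = \left(\frac{8 \left(-2 + 1 - 1\right)}{-1} \cdot 64 \cdot \frac{1}{1640} + \left(-19 + 20\right) \left(- \frac{1}{952}\right)\right) + 1274 = \left(8 \left(-1\right) \left(-2\right) 64 \cdot \frac{1}{1640} + 1 \left(- \frac{1}{952}\right)\right) + 1274 = \left(16 \cdot 64 \cdot \frac{1}{1640} - \frac{1}{952}\right) + 1274 = \left(1024 \cdot \frac{1}{1640} - \frac{1}{952}\right) + 1274 = \left(\frac{128}{205} - \frac{1}{952}\right) + 1274 = \frac{121651}{195160} + 1274 = \frac{248755491}{195160}$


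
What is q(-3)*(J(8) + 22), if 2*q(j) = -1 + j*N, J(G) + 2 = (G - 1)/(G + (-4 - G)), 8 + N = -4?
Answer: 2555/8 ≈ 319.38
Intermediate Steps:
N = -12 (N = -8 - 4 = -12)
J(G) = -7/4 - G/4 (J(G) = -2 + (G - 1)/(G + (-4 - G)) = -2 + (-1 + G)/(-4) = -2 + (-1 + G)*(-1/4) = -2 + (1/4 - G/4) = -7/4 - G/4)
q(j) = -1/2 - 6*j (q(j) = (-1 + j*(-12))/2 = (-1 - 12*j)/2 = -1/2 - 6*j)
q(-3)*(J(8) + 22) = (-1/2 - 6*(-3))*((-7/4 - 1/4*8) + 22) = (-1/2 + 18)*((-7/4 - 2) + 22) = 35*(-15/4 + 22)/2 = (35/2)*(73/4) = 2555/8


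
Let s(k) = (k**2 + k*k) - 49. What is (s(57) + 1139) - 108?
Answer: 7480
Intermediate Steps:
s(k) = -49 + 2*k**2 (s(k) = (k**2 + k**2) - 49 = 2*k**2 - 49 = -49 + 2*k**2)
(s(57) + 1139) - 108 = ((-49 + 2*57**2) + 1139) - 108 = ((-49 + 2*3249) + 1139) - 108 = ((-49 + 6498) + 1139) - 108 = (6449 + 1139) - 108 = 7588 - 108 = 7480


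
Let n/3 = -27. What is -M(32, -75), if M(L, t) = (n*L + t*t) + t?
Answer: -2958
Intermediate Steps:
n = -81 (n = 3*(-27) = -81)
M(L, t) = t + t² - 81*L (M(L, t) = (-81*L + t*t) + t = (-81*L + t²) + t = (t² - 81*L) + t = t + t² - 81*L)
-M(32, -75) = -(-75 + (-75)² - 81*32) = -(-75 + 5625 - 2592) = -1*2958 = -2958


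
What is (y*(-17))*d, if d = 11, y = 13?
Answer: -2431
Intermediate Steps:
(y*(-17))*d = (13*(-17))*11 = -221*11 = -2431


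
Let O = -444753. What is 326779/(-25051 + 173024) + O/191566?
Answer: -3211689755/28346595718 ≈ -0.11330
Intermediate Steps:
326779/(-25051 + 173024) + O/191566 = 326779/(-25051 + 173024) - 444753/191566 = 326779/147973 - 444753*1/191566 = 326779*(1/147973) - 444753/191566 = 326779/147973 - 444753/191566 = -3211689755/28346595718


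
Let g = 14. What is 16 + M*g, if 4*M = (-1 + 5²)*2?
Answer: 184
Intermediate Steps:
M = 12 (M = ((-1 + 5²)*2)/4 = ((-1 + 25)*2)/4 = (24*2)/4 = (¼)*48 = 12)
16 + M*g = 16 + 12*14 = 16 + 168 = 184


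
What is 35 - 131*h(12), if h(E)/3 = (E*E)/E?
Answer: -4681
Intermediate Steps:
h(E) = 3*E (h(E) = 3*((E*E)/E) = 3*(E**2/E) = 3*E)
35 - 131*h(12) = 35 - 393*12 = 35 - 131*36 = 35 - 4716 = -4681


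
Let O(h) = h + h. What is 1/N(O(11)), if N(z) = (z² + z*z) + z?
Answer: 1/990 ≈ 0.0010101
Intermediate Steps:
O(h) = 2*h
N(z) = z + 2*z² (N(z) = (z² + z²) + z = 2*z² + z = z + 2*z²)
1/N(O(11)) = 1/((2*11)*(1 + 2*(2*11))) = 1/(22*(1 + 2*22)) = 1/(22*(1 + 44)) = 1/(22*45) = 1/990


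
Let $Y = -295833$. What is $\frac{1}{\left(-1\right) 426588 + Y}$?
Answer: $- \frac{1}{722421} \approx -1.3842 \cdot 10^{-6}$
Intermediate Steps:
$\frac{1}{\left(-1\right) 426588 + Y} = \frac{1}{\left(-1\right) 426588 - 295833} = \frac{1}{-426588 - 295833} = \frac{1}{-722421} = - \frac{1}{722421}$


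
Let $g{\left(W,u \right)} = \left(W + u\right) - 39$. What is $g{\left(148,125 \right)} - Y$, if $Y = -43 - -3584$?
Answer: $-3307$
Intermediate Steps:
$g{\left(W,u \right)} = -39 + W + u$
$Y = 3541$ ($Y = -43 + 3584 = 3541$)
$g{\left(148,125 \right)} - Y = \left(-39 + 148 + 125\right) - 3541 = 234 - 3541 = -3307$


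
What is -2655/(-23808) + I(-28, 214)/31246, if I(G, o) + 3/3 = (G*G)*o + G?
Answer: 679446451/123984128 ≈ 5.4801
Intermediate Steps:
I(G, o) = -1 + G + o*G**2 (I(G, o) = -1 + ((G*G)*o + G) = -1 + (G**2*o + G) = -1 + (o*G**2 + G) = -1 + (G + o*G**2) = -1 + G + o*G**2)
-2655/(-23808) + I(-28, 214)/31246 = -2655/(-23808) + (-1 - 28 + 214*(-28)**2)/31246 = -2655*(-1/23808) + (-1 - 28 + 214*784)*(1/31246) = 885/7936 + (-1 - 28 + 167776)*(1/31246) = 885/7936 + 167747*(1/31246) = 885/7936 + 167747/31246 = 679446451/123984128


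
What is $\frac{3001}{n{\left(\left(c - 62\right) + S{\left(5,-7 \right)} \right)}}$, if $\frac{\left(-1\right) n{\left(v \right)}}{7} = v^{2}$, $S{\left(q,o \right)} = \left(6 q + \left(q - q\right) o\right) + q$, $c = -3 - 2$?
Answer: $- \frac{3001}{7168} \approx -0.41867$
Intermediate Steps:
$c = -5$ ($c = -3 - 2 = -5$)
$S{\left(q,o \right)} = 7 q$ ($S{\left(q,o \right)} = \left(6 q + 0 o\right) + q = \left(6 q + 0\right) + q = 6 q + q = 7 q$)
$n{\left(v \right)} = - 7 v^{2}$
$\frac{3001}{n{\left(\left(c - 62\right) + S{\left(5,-7 \right)} \right)}} = \frac{3001}{\left(-7\right) \left(\left(-5 - 62\right) + 7 \cdot 5\right)^{2}} = \frac{3001}{\left(-7\right) \left(-67 + 35\right)^{2}} = \frac{3001}{\left(-7\right) \left(-32\right)^{2}} = \frac{3001}{\left(-7\right) 1024} = \frac{3001}{-7168} = 3001 \left(- \frac{1}{7168}\right) = - \frac{3001}{7168}$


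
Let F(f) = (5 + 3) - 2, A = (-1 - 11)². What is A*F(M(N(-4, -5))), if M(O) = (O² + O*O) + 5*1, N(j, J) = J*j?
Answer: 864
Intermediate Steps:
A = 144 (A = (-12)² = 144)
M(O) = 5 + 2*O² (M(O) = (O² + O²) + 5 = 2*O² + 5 = 5 + 2*O²)
F(f) = 6 (F(f) = 8 - 2 = 6)
A*F(M(N(-4, -5))) = 144*6 = 864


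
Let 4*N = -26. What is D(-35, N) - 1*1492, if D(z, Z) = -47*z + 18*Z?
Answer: 36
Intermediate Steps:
N = -13/2 (N = (1/4)*(-26) = -13/2 ≈ -6.5000)
D(-35, N) - 1*1492 = (-47*(-35) + 18*(-13/2)) - 1*1492 = (1645 - 117) - 1492 = 1528 - 1492 = 36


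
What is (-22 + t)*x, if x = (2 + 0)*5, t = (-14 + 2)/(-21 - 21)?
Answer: -1520/7 ≈ -217.14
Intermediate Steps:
t = 2/7 (t = -12/(-42) = -12*(-1/42) = 2/7 ≈ 0.28571)
x = 10 (x = 2*5 = 10)
(-22 + t)*x = (-22 + 2/7)*10 = -152/7*10 = -1520/7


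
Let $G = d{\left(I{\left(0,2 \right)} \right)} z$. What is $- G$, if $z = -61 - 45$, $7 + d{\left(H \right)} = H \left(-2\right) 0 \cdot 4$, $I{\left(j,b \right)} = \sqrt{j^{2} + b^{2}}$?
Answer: $-742$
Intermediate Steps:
$I{\left(j,b \right)} = \sqrt{b^{2} + j^{2}}$
$d{\left(H \right)} = -7$ ($d{\left(H \right)} = -7 + H \left(-2\right) 0 \cdot 4 = -7 + - 2 H 0 \cdot 4 = -7 + 0 \cdot 4 = -7 + 0 = -7$)
$z = -106$
$G = 742$ ($G = \left(-7\right) \left(-106\right) = 742$)
$- G = \left(-1\right) 742 = -742$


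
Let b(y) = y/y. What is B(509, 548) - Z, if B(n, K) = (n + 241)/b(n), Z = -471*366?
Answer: 173136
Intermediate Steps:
b(y) = 1
Z = -172386
B(n, K) = 241 + n (B(n, K) = (n + 241)/1 = (241 + n)*1 = 241 + n)
B(509, 548) - Z = (241 + 509) - 1*(-172386) = 750 + 172386 = 173136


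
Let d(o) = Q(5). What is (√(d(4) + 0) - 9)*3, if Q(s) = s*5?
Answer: -12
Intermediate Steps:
Q(s) = 5*s
d(o) = 25 (d(o) = 5*5 = 25)
(√(d(4) + 0) - 9)*3 = (√(25 + 0) - 9)*3 = (√25 - 9)*3 = (5 - 9)*3 = -4*3 = -12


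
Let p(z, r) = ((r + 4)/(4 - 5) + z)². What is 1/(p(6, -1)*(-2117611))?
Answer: -1/19058499 ≈ -5.2470e-8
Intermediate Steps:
p(z, r) = (-4 + z - r)² (p(z, r) = ((4 + r)/(-1) + z)² = ((4 + r)*(-1) + z)² = ((-4 - r) + z)² = (-4 + z - r)²)
1/(p(6, -1)*(-2117611)) = 1/((4 - 1 - 1*6)²*(-2117611)) = 1/((4 - 1 - 6)²*(-2117611)) = 1/((-3)²*(-2117611)) = 1/(9*(-2117611)) = 1/(-19058499) = -1/19058499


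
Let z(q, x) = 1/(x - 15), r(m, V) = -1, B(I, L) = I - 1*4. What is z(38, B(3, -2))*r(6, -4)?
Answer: 1/16 ≈ 0.062500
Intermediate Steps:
B(I, L) = -4 + I (B(I, L) = I - 4 = -4 + I)
z(q, x) = 1/(-15 + x)
z(38, B(3, -2))*r(6, -4) = -1/(-15 + (-4 + 3)) = -1/(-15 - 1) = -1/(-16) = -1/16*(-1) = 1/16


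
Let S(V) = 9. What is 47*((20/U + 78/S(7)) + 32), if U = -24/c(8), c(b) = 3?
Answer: 10763/6 ≈ 1793.8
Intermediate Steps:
U = -8 (U = -24/3 = -24*1/3 = -8)
47*((20/U + 78/S(7)) + 32) = 47*((20/(-8) + 78/9) + 32) = 47*((20*(-1/8) + 78*(1/9)) + 32) = 47*((-5/2 + 26/3) + 32) = 47*(37/6 + 32) = 47*(229/6) = 10763/6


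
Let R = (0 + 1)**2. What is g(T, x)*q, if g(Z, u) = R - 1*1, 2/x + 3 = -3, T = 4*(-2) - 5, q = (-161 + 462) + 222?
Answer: 0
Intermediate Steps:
R = 1 (R = 1**2 = 1)
q = 523 (q = 301 + 222 = 523)
T = -13 (T = -8 - 5 = -13)
x = -1/3 (x = 2/(-3 - 3) = 2/(-6) = 2*(-1/6) = -1/3 ≈ -0.33333)
g(Z, u) = 0 (g(Z, u) = 1 - 1*1 = 1 - 1 = 0)
g(T, x)*q = 0*523 = 0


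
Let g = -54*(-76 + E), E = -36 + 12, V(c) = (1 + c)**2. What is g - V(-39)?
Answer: 3956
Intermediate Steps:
E = -24
g = 5400 (g = -54*(-76 - 24) = -54*(-100) = 5400)
g - V(-39) = 5400 - (1 - 39)**2 = 5400 - 1*(-38)**2 = 5400 - 1*1444 = 5400 - 1444 = 3956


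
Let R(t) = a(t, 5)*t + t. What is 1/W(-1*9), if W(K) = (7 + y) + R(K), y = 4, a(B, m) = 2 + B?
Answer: 1/65 ≈ 0.015385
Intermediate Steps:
R(t) = t + t*(2 + t) (R(t) = (2 + t)*t + t = t*(2 + t) + t = t + t*(2 + t))
W(K) = 11 + K*(3 + K) (W(K) = (7 + 4) + K*(3 + K) = 11 + K*(3 + K))
1/W(-1*9) = 1/(11 + (-1*9)*(3 - 1*9)) = 1/(11 - 9*(3 - 9)) = 1/(11 - 9*(-6)) = 1/(11 + 54) = 1/65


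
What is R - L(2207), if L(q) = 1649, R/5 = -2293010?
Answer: -11466699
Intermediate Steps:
R = -11465050 (R = 5*(-2293010) = -11465050)
R - L(2207) = -11465050 - 1*1649 = -11465050 - 1649 = -11466699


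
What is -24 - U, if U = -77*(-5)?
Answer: -409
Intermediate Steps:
U = 385
-24 - U = -24 - 1*385 = -24 - 385 = -409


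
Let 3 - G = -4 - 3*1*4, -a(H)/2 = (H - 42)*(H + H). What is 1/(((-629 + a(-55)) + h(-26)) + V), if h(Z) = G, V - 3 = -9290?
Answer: -1/31237 ≈ -3.2013e-5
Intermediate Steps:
V = -9287 (V = 3 - 9290 = -9287)
a(H) = -4*H*(-42 + H) (a(H) = -2*(H - 42)*(H + H) = -2*(-42 + H)*2*H = -4*H*(-42 + H))
G = 19 (G = 3 - (-4 - 3*1*4) = 3 - (-4 - 3*4) = 3 - (-4 - 1*12) = 3 - (-4 - 12) = 3 - 1*(-16) = 3 + 16 = 19)
h(Z) = 19
1/(((-629 + a(-55)) + h(-26)) + V) = 1/(((-629 + 4*(-55)*(42 - 1*(-55))) + 19) - 9287) = 1/(((-629 + 4*(-55)*(42 + 55)) + 19) - 9287) = 1/(((-629 + 4*(-55)*97) + 19) - 9287) = 1/(((-629 - 21340) + 19) - 9287) = 1/((-21969 + 19) - 9287) = 1/(-21950 - 9287) = 1/(-31237) = -1/31237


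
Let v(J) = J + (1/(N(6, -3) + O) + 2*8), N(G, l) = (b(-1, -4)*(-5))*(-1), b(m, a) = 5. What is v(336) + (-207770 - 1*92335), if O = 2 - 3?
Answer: -7194071/24 ≈ -2.9975e+5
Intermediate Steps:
N(G, l) = 25 (N(G, l) = (5*(-5))*(-1) = -25*(-1) = 25)
O = -1
v(J) = 385/24 + J (v(J) = J + (1/(25 - 1) + 2*8) = J + (1/24 + 16) = J + 385/24 = 385/24 + J)
v(336) + (-207770 - 1*92335) = (385/24 + 336) + (-207770 - 1*92335) = 8449/24 + (-207770 - 92335) = 8449/24 - 300105 = -7194071/24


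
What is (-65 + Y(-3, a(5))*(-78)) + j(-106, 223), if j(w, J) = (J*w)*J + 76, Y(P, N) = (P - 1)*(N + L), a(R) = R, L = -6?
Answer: -5271575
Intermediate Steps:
Y(P, N) = (-1 + P)*(-6 + N) (Y(P, N) = (P - 1)*(N - 6) = (-1 + P)*(-6 + N))
j(w, J) = 76 + w*J² (j(w, J) = w*J² + 76 = 76 + w*J²)
(-65 + Y(-3, a(5))*(-78)) + j(-106, 223) = (-65 + (6 - 1*5 - 6*(-3) + 5*(-3))*(-78)) + (76 - 106*223²) = (-65 + (6 - 5 + 18 - 15)*(-78)) + (76 - 106*49729) = (-65 + 4*(-78)) + (76 - 5271274) = (-65 - 312) - 5271198 = -377 - 5271198 = -5271575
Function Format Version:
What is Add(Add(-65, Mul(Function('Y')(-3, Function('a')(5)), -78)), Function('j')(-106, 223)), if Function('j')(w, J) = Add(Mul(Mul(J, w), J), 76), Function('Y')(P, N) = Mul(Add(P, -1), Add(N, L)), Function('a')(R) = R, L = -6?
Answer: -5271575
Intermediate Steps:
Function('Y')(P, N) = Mul(Add(-1, P), Add(-6, N)) (Function('Y')(P, N) = Mul(Add(P, -1), Add(N, -6)) = Mul(Add(-1, P), Add(-6, N)))
Function('j')(w, J) = Add(76, Mul(w, Pow(J, 2))) (Function('j')(w, J) = Add(Mul(w, Pow(J, 2)), 76) = Add(76, Mul(w, Pow(J, 2))))
Add(Add(-65, Mul(Function('Y')(-3, Function('a')(5)), -78)), Function('j')(-106, 223)) = Add(Add(-65, Mul(Add(6, Mul(-1, 5), Mul(-6, -3), Mul(5, -3)), -78)), Add(76, Mul(-106, Pow(223, 2)))) = Add(Add(-65, Mul(Add(6, -5, 18, -15), -78)), Add(76, Mul(-106, 49729))) = Add(Add(-65, Mul(4, -78)), Add(76, -5271274)) = Add(Add(-65, -312), -5271198) = Add(-377, -5271198) = -5271575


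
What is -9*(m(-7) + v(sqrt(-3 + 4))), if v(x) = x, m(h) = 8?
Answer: -81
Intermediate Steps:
-9*(m(-7) + v(sqrt(-3 + 4))) = -9*(8 + sqrt(-3 + 4)) = -9*(8 + sqrt(1)) = -9*(8 + 1) = -9*9 = -81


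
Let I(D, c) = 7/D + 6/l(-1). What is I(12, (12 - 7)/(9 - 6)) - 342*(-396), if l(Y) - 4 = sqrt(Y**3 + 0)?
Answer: 27628535/204 - 6*I/17 ≈ 1.3543e+5 - 0.35294*I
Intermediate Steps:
l(Y) = 4 + sqrt(Y**3) (l(Y) = 4 + sqrt(Y**3 + 0) = 4 + sqrt(Y**3))
I(D, c) = 7/D + 6*(4 - I)/17 (I(D, c) = 7/D + 6/(4 + sqrt((-1)**3)) = 7/D + 6/(4 + sqrt(-1)) = 7/D + 6/(4 + I) = 7/D + 6*((4 - I)/17) = 7/D + 6*(4 - I)/17)
I(12, (12 - 7)/(9 - 6)) - 342*(-396) = (1/17)*(119 + 6*12*(4 - I))/12 - 342*(-396) = (1/17)*(1/12)*(119 + (288 - 72*I)) + 135432 = (1/17)*(1/12)*(407 - 72*I) + 135432 = (407/204 - 6*I/17) + 135432 = 27628535/204 - 6*I/17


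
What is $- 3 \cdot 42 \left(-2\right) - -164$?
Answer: $416$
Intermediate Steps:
$- 3 \cdot 42 \left(-2\right) - -164 = \left(-3\right) \left(-84\right) + 164 = 252 + 164 = 416$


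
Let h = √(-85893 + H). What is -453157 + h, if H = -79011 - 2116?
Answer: -453157 + 2*I*√41755 ≈ -4.5316e+5 + 408.68*I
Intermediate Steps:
H = -81127
h = 2*I*√41755 (h = √(-85893 - 81127) = √(-167020) = 2*I*√41755 ≈ 408.68*I)
-453157 + h = -453157 + 2*I*√41755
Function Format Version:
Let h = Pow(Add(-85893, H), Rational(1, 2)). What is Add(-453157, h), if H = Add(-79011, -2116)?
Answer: Add(-453157, Mul(2, I, Pow(41755, Rational(1, 2)))) ≈ Add(-4.5316e+5, Mul(408.68, I))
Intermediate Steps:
H = -81127
h = Mul(2, I, Pow(41755, Rational(1, 2))) (h = Pow(Add(-85893, -81127), Rational(1, 2)) = Pow(-167020, Rational(1, 2)) = Mul(2, I, Pow(41755, Rational(1, 2))) ≈ Mul(408.68, I))
Add(-453157, h) = Add(-453157, Mul(2, I, Pow(41755, Rational(1, 2))))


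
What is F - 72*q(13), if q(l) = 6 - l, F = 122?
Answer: 626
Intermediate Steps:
F - 72*q(13) = 122 - 72*(6 - 1*13) = 122 - 72*(6 - 13) = 122 - 72*(-7) = 122 + 504 = 626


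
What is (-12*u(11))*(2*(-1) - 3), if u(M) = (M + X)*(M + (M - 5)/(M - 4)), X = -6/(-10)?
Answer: 57768/7 ≈ 8252.6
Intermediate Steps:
X = ⅗ (X = -6*(-⅒) = ⅗ ≈ 0.60000)
u(M) = (⅗ + M)*(M + (-5 + M)/(-4 + M)) (u(M) = (M + ⅗)*(M + (M - 5)/(M - 4)) = (⅗ + M)*(M + (-5 + M)/(-4 + M)))
(-12*u(11))*(2*(-1) - 3) = (-12*(-15 - 34*11 - 12*11² + 5*11³)/(5*(-4 + 11)))*(2*(-1) - 3) = (-12*(-15 - 374 - 12*121 + 5*1331)/(5*7))*(-2 - 3) = -12*(-15 - 374 - 1452 + 6655)/(5*7)*(-5) = -12*4814/(5*7)*(-5) = -12*4814/35*(-5) = -57768/35*(-5) = 57768/7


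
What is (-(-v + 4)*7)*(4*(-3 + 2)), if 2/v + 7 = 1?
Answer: 364/3 ≈ 121.33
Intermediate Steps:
v = -⅓ (v = 2/(-7 + 1) = 2/(-6) = 2*(-⅙) = -⅓ ≈ -0.33333)
(-(-v + 4)*7)*(4*(-3 + 2)) = (-(-1*(-⅓) + 4)*7)*(4*(-3 + 2)) = (-(⅓ + 4)*7)*(4*(-1)) = (-1*13/3*7)*(-4) = -13/3*7*(-4) = -91/3*(-4) = 364/3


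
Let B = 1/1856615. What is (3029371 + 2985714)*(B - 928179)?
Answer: -2073124373670971428/371323 ≈ -5.5831e+12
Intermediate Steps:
B = 1/1856615 ≈ 5.3861e-7
(3029371 + 2985714)*(B - 928179) = (3029371 + 2985714)*(1/1856615 - 928179) = 6015085*(-1723271054084/1856615) = -2073124373670971428/371323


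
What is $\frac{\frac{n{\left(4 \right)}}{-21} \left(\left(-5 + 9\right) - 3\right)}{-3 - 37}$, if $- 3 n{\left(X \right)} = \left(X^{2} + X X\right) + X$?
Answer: $- \frac{1}{70} \approx -0.014286$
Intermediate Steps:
$n{\left(X \right)} = - \frac{2 X^{2}}{3} - \frac{X}{3}$ ($n{\left(X \right)} = - \frac{\left(X^{2} + X X\right) + X}{3} = - \frac{\left(X^{2} + X^{2}\right) + X}{3} = - \frac{2 X^{2} + X}{3} = - \frac{X + 2 X^{2}}{3} = - \frac{2 X^{2}}{3} - \frac{X}{3}$)
$\frac{\frac{n{\left(4 \right)}}{-21} \left(\left(-5 + 9\right) - 3\right)}{-3 - 37} = \frac{\frac{\left(- \frac{1}{3}\right) 4 \left(1 + 2 \cdot 4\right)}{-21} \left(\left(-5 + 9\right) - 3\right)}{-3 - 37} = \frac{\left(- \frac{1}{3}\right) 4 \left(1 + 8\right) \left(- \frac{1}{21}\right) \left(4 - 3\right)}{-40} = \left(- \frac{1}{3}\right) 4 \cdot 9 \left(- \frac{1}{21}\right) 1 \left(- \frac{1}{40}\right) = \left(-12\right) \left(- \frac{1}{21}\right) 1 \left(- \frac{1}{40}\right) = \frac{4}{7} \cdot 1 \left(- \frac{1}{40}\right) = \frac{4}{7} \left(- \frac{1}{40}\right) = - \frac{1}{70}$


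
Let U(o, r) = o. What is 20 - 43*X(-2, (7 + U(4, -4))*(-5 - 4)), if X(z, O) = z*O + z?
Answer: -8408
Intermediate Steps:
X(z, O) = z + O*z (X(z, O) = O*z + z = z + O*z)
20 - 43*X(-2, (7 + U(4, -4))*(-5 - 4)) = 20 - (-86)*(1 + (7 + 4)*(-5 - 4)) = 20 - (-86)*(1 + 11*(-9)) = 20 - (-86)*(1 - 99) = 20 - (-86)*(-98) = 20 - 43*196 = 20 - 8428 = -8408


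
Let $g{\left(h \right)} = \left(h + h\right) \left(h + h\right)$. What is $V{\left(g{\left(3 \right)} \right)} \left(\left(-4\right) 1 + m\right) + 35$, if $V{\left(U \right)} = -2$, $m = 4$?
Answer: $35$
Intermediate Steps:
$g{\left(h \right)} = 4 h^{2}$ ($g{\left(h \right)} = 2 h 2 h = 4 h^{2}$)
$V{\left(g{\left(3 \right)} \right)} \left(\left(-4\right) 1 + m\right) + 35 = - 2 \left(\left(-4\right) 1 + 4\right) + 35 = - 2 \left(-4 + 4\right) + 35 = \left(-2\right) 0 + 35 = 0 + 35 = 35$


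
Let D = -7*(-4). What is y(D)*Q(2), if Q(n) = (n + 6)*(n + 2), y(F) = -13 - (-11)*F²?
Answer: 275552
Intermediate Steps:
D = 28
y(F) = -13 + 11*F²
Q(n) = (2 + n)*(6 + n) (Q(n) = (6 + n)*(2 + n) = (2 + n)*(6 + n))
y(D)*Q(2) = (-13 + 11*28²)*(12 + 2² + 8*2) = (-13 + 11*784)*(12 + 4 + 16) = (-13 + 8624)*32 = 8611*32 = 275552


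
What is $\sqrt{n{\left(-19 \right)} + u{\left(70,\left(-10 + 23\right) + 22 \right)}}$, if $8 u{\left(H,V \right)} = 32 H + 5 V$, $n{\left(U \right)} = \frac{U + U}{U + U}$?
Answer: $\frac{\sqrt{4846}}{4} \approx 17.403$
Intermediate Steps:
$n{\left(U \right)} = 1$ ($n{\left(U \right)} = \frac{2 U}{2 U} = 2 U \frac{1}{2 U} = 1$)
$u{\left(H,V \right)} = 4 H + \frac{5 V}{8}$ ($u{\left(H,V \right)} = \frac{32 H + 5 V}{8} = \frac{5 V + 32 H}{8} = 4 H + \frac{5 V}{8}$)
$\sqrt{n{\left(-19 \right)} + u{\left(70,\left(-10 + 23\right) + 22 \right)}} = \sqrt{1 + \left(4 \cdot 70 + \frac{5 \left(\left(-10 + 23\right) + 22\right)}{8}\right)} = \sqrt{1 + \left(280 + \frac{5 \left(13 + 22\right)}{8}\right)} = \sqrt{1 + \left(280 + \frac{5}{8} \cdot 35\right)} = \sqrt{1 + \left(280 + \frac{175}{8}\right)} = \sqrt{1 + \frac{2415}{8}} = \sqrt{\frac{2423}{8}} = \frac{\sqrt{4846}}{4}$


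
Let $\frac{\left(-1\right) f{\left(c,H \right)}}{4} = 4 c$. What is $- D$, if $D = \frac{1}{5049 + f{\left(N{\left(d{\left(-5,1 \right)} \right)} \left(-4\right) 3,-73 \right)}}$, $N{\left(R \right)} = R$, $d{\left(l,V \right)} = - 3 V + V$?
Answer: $- \frac{1}{4665} \approx -0.00021436$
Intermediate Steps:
$d{\left(l,V \right)} = - 2 V$
$f{\left(c,H \right)} = - 16 c$ ($f{\left(c,H \right)} = - 4 \cdot 4 c = - 16 c$)
$D = \frac{1}{4665}$ ($D = \frac{1}{5049 - 16 \left(-2\right) 1 \left(-4\right) 3} = \frac{1}{5049 - 16 \left(-2\right) \left(-4\right) 3} = \frac{1}{5049 - 16 \cdot 8 \cdot 3} = \frac{1}{5049 - 384} = \frac{1}{4665} \approx 0.00021436$)
$- D = \left(-1\right) \frac{1}{4665} = - \frac{1}{4665}$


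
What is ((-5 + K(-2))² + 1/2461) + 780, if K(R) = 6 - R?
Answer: 1941730/2461 ≈ 789.00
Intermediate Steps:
((-5 + K(-2))² + 1/2461) + 780 = ((-5 + (6 - 1*(-2)))² + 1/2461) + 780 = ((-5 + (6 + 2))² + 1/2461) + 780 = ((-5 + 8)² + 1/2461) + 780 = (3² + 1/2461) + 780 = (9 + 1/2461) + 780 = 22150/2461 + 780 = 1941730/2461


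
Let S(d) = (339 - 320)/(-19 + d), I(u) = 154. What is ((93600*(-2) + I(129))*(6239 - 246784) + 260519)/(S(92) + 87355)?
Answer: 3284506562997/6376934 ≈ 5.1506e+5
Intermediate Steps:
S(d) = 19/(-19 + d)
((93600*(-2) + I(129))*(6239 - 246784) + 260519)/(S(92) + 87355) = ((93600*(-2) + 154)*(6239 - 246784) + 260519)/(19/(-19 + 92) + 87355) = ((-187200 + 154)*(-240545) + 260519)/(19/73 + 87355) = (-187046*(-240545) + 260519)/(19*(1/73) + 87355) = (44992980070 + 260519)/(19/73 + 87355) = 44993240589/(6376934/73) = 44993240589*(73/6376934) = 3284506562997/6376934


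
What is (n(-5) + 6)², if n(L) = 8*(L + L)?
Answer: 5476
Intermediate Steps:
n(L) = 16*L (n(L) = 8*(2*L) = 16*L)
(n(-5) + 6)² = (16*(-5) + 6)² = (-80 + 6)² = (-74)² = 5476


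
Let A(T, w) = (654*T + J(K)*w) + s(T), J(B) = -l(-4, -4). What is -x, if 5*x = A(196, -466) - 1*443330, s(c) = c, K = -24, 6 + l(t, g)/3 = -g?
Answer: 317746/5 ≈ 63549.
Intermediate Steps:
l(t, g) = -18 - 3*g (l(t, g) = -18 + 3*(-g) = -18 - 3*g)
J(B) = 6 (J(B) = -(-18 - 3*(-4)) = -(-18 + 12) = -1*(-6) = 6)
A(T, w) = 6*w + 655*T (A(T, w) = (654*T + 6*w) + T = (6*w + 654*T) + T = 6*w + 655*T)
x = -317746/5 (x = ((6*(-466) + 655*196) - 1*443330)/5 = ((-2796 + 128380) - 443330)/5 = (125584 - 443330)/5 = (⅕)*(-317746) = -317746/5 ≈ -63549.)
-x = -1*(-317746/5) = 317746/5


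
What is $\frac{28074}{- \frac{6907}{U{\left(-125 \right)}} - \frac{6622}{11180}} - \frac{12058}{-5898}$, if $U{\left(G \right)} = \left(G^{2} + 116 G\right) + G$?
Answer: $- \frac{358561721587}{95833653} \approx -3741.5$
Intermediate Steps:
$U{\left(G \right)} = G^{2} + 117 G$
$\frac{28074}{- \frac{6907}{U{\left(-125 \right)}} - \frac{6622}{11180}} - \frac{12058}{-5898} = \frac{28074}{- \frac{6907}{\left(-125\right) \left(117 - 125\right)} - \frac{6622}{11180}} - \frac{12058}{-5898} = \frac{28074}{- \frac{6907}{\left(-125\right) \left(-8\right)} - \frac{77}{130}} - - \frac{6029}{2949} = \frac{28074}{- \frac{6907}{1000} - \frac{77}{130}} + \frac{6029}{2949} = \frac{28074}{- \frac{97491}{13000}} + \frac{6029}{2949} = 28074 \left(- \frac{13000}{97491}\right) + \frac{6029}{2949} = - \frac{121654000}{32497} + \frac{6029}{2949} = - \frac{358561721587}{95833653}$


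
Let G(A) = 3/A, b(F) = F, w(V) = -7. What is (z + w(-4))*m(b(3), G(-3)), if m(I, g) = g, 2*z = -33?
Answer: 47/2 ≈ 23.500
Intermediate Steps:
z = -33/2 (z = (½)*(-33) = -33/2 ≈ -16.500)
(z + w(-4))*m(b(3), G(-3)) = (-33/2 - 7)*(3/(-3)) = -141*(-1)/(2*3) = -47/2*(-1) = 47/2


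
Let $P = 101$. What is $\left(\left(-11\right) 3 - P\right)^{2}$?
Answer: $17956$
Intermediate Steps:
$\left(\left(-11\right) 3 - P\right)^{2} = \left(\left(-11\right) 3 - 101\right)^{2} = \left(-33 - 101\right)^{2} = \left(-134\right)^{2} = 17956$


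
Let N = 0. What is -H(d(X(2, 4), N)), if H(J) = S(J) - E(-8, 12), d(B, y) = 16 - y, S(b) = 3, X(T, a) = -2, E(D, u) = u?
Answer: 9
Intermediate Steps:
H(J) = -9 (H(J) = 3 - 1*12 = 3 - 12 = -9)
-H(d(X(2, 4), N)) = -1*(-9) = 9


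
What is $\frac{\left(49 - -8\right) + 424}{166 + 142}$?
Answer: $\frac{481}{308} \approx 1.5617$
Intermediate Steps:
$\frac{\left(49 - -8\right) + 424}{166 + 142} = \frac{\left(49 + 8\right) + 424}{308} = \left(57 + 424\right) \frac{1}{308} = 481 \cdot \frac{1}{308} = \frac{481}{308}$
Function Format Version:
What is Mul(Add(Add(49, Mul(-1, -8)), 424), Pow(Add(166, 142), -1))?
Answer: Rational(481, 308) ≈ 1.5617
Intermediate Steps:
Mul(Add(Add(49, Mul(-1, -8)), 424), Pow(Add(166, 142), -1)) = Mul(Add(Add(49, 8), 424), Pow(308, -1)) = Mul(Add(57, 424), Rational(1, 308)) = Mul(481, Rational(1, 308)) = Rational(481, 308)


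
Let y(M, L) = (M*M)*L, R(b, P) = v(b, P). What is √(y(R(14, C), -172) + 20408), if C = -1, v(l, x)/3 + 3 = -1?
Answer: 2*I*√1090 ≈ 66.03*I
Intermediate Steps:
v(l, x) = -12 (v(l, x) = -9 + 3*(-1) = -9 - 3 = -12)
R(b, P) = -12
y(M, L) = L*M² (y(M, L) = M²*L = L*M²)
√(y(R(14, C), -172) + 20408) = √(-172*(-12)² + 20408) = √(-172*144 + 20408) = √(-24768 + 20408) = √(-4360) = 2*I*√1090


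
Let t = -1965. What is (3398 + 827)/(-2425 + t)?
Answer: -845/878 ≈ -0.96241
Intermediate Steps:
(3398 + 827)/(-2425 + t) = (3398 + 827)/(-2425 - 1965) = 4225/(-4390) = 4225*(-1/4390) = -845/878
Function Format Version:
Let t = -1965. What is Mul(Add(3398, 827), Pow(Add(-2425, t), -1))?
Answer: Rational(-845, 878) ≈ -0.96241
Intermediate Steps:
Mul(Add(3398, 827), Pow(Add(-2425, t), -1)) = Mul(Add(3398, 827), Pow(Add(-2425, -1965), -1)) = Mul(4225, Pow(-4390, -1)) = Mul(4225, Rational(-1, 4390)) = Rational(-845, 878)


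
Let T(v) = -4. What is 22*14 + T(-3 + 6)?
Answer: 304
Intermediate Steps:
22*14 + T(-3 + 6) = 22*14 - 4 = 308 - 4 = 304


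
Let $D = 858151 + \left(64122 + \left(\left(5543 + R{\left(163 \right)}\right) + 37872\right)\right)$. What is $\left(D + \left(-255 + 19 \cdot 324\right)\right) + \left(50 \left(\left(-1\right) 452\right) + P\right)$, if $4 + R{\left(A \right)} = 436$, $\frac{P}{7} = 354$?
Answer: $951899$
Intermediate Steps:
$P = 2478$ ($P = 7 \cdot 354 = 2478$)
$R{\left(A \right)} = 432$ ($R{\left(A \right)} = -4 + 436 = 432$)
$D = 966120$ ($D = 858151 + \left(64122 + \left(\left(5543 + 432\right) + 37872\right)\right) = 858151 + \left(64122 + \left(5975 + 37872\right)\right) = 858151 + \left(64122 + 43847\right) = 858151 + 107969 = 966120$)
$\left(D + \left(-255 + 19 \cdot 324\right)\right) + \left(50 \left(\left(-1\right) 452\right) + P\right) = \left(966120 + \left(-255 + 19 \cdot 324\right)\right) + \left(50 \left(\left(-1\right) 452\right) + 2478\right) = \left(966120 + \left(-255 + 6156\right)\right) + \left(50 \left(-452\right) + 2478\right) = \left(966120 + 5901\right) + \left(-22600 + 2478\right) = 972021 - 20122 = 951899$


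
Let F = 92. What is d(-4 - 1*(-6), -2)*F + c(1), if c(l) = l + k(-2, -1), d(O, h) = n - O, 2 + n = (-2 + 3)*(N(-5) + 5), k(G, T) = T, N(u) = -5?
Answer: -368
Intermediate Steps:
n = -2 (n = -2 + (-2 + 3)*(-5 + 5) = -2 + 1*0 = -2 + 0 = -2)
d(O, h) = -2 - O
c(l) = -1 + l (c(l) = l - 1 = -1 + l)
d(-4 - 1*(-6), -2)*F + c(1) = (-2 - (-4 - 1*(-6)))*92 + (-1 + 1) = (-2 - (-4 + 6))*92 + 0 = (-2 - 1*2)*92 + 0 = (-2 - 2)*92 + 0 = -4*92 + 0 = -368 + 0 = -368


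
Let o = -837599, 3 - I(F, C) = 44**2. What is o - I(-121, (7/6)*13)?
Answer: -835666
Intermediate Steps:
I(F, C) = -1933 (I(F, C) = 3 - 1*44**2 = 3 - 1*1936 = 3 - 1936 = -1933)
o - I(-121, (7/6)*13) = -837599 - 1*(-1933) = -837599 + 1933 = -835666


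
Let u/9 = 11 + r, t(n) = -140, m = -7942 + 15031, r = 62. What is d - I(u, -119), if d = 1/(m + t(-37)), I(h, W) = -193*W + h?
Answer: -164163175/6949 ≈ -23624.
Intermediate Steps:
m = 7089
u = 657 (u = 9*(11 + 62) = 9*73 = 657)
I(h, W) = h - 193*W
d = 1/6949 (d = 1/(7089 - 140) = 1/6949 ≈ 0.00014391)
d - I(u, -119) = 1/6949 - (657 - 193*(-119)) = 1/6949 - (657 + 22967) = 1/6949 - 1*23624 = 1/6949 - 23624 = -164163175/6949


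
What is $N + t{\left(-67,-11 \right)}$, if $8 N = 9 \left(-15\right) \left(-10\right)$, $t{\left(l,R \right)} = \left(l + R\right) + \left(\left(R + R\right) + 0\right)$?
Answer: $\frac{275}{4} \approx 68.75$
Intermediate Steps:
$t{\left(l,R \right)} = l + 3 R$ ($t{\left(l,R \right)} = \left(R + l\right) + \left(2 R + 0\right) = \left(R + l\right) + 2 R = l + 3 R$)
$N = \frac{675}{4}$ ($N = \frac{9 \left(-15\right) \left(-10\right)}{8} = \frac{\left(-135\right) \left(-10\right)}{8} = \frac{1}{8} \cdot 1350 = \frac{675}{4} \approx 168.75$)
$N + t{\left(-67,-11 \right)} = \frac{675}{4} + \left(-67 + 3 \left(-11\right)\right) = \frac{675}{4} - 100 = \frac{275}{4}$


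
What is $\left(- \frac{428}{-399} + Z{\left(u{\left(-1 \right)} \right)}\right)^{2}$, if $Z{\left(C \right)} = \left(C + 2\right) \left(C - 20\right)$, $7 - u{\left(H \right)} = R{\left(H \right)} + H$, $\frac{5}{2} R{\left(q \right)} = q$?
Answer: $\frac{1422495123856}{99500625} \approx 14296.0$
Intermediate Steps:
$R{\left(q \right)} = \frac{2 q}{5}$
$u{\left(H \right)} = 7 - \frac{7 H}{5}$ ($u{\left(H \right)} = 7 - \left(\frac{2 H}{5} + H\right) = 7 - \frac{7 H}{5}$)
$Z{\left(C \right)} = \left(-20 + C\right) \left(2 + C\right)$ ($Z{\left(C \right)} = \left(2 + C\right) \left(-20 + C\right) = \left(-20 + C\right) \left(2 + C\right)$)
$\left(- \frac{428}{-399} + Z{\left(u{\left(-1 \right)} \right)}\right)^{2} = \left(- \frac{428}{-399} - \left(40 - \left(7 - - \frac{7}{5}\right)^{2} + 18 \left(7 - - \frac{7}{5}\right)\right)\right)^{2} = \left(\left(-428\right) \left(- \frac{1}{399}\right) - \left(40 - \left(7 + \frac{7}{5}\right)^{2} + 18 \left(7 + \frac{7}{5}\right)\right)\right)^{2} = \left(\frac{428}{399} - \left(\frac{956}{5} - \frac{1764}{25}\right)\right)^{2} = \left(\frac{428}{399} - \frac{3016}{25}\right)^{2} = \left(- \frac{1192684}{9975}\right)^{2} = \frac{1422495123856}{99500625}$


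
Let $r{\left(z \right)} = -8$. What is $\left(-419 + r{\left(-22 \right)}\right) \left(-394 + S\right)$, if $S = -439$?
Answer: $355691$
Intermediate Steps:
$\left(-419 + r{\left(-22 \right)}\right) \left(-394 + S\right) = \left(-419 - 8\right) \left(-394 - 439\right) = \left(-427\right) \left(-833\right) = 355691$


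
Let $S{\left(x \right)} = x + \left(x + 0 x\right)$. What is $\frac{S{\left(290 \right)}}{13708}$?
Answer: $\frac{145}{3427} \approx 0.042311$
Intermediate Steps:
$S{\left(x \right)} = 2 x$ ($S{\left(x \right)} = x + \left(x + 0\right) = x + x = 2 x$)
$\frac{S{\left(290 \right)}}{13708} = \frac{2 \cdot 290}{13708} = 580 \cdot \frac{1}{13708} = \frac{145}{3427}$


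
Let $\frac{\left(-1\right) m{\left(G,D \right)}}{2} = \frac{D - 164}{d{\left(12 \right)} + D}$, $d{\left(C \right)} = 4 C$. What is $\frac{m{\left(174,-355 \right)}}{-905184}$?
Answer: $\frac{173}{46315248} \approx 3.7353 \cdot 10^{-6}$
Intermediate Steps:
$m{\left(G,D \right)} = - \frac{2 \left(-164 + D\right)}{48 + D}$ ($m{\left(G,D \right)} = - 2 \frac{D - 164}{4 \cdot 12 + D} = - 2 \frac{-164 + D}{48 + D} = - \frac{2 \left(-164 + D\right)}{48 + D}$)
$\frac{m{\left(174,-355 \right)}}{-905184} = \frac{2 \frac{1}{48 - 355} \left(164 - -355\right)}{-905184} = \frac{2 \left(164 + 355\right)}{-307} \left(- \frac{1}{905184}\right) = 2 \left(- \frac{1}{307}\right) 519 \left(- \frac{1}{905184}\right) = \left(- \frac{1038}{307}\right) \left(- \frac{1}{905184}\right) = \frac{173}{46315248}$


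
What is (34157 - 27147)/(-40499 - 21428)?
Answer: -7010/61927 ≈ -0.11320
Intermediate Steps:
(34157 - 27147)/(-40499 - 21428) = 7010/(-61927) = 7010*(-1/61927) = -7010/61927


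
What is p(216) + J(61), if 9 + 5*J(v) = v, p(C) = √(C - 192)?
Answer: 52/5 + 2*√6 ≈ 15.299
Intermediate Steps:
p(C) = √(-192 + C)
J(v) = -9/5 + v/5
p(216) + J(61) = √(-192 + 216) + (-9/5 + (⅕)*61) = √24 + (-9/5 + 61/5) = 2*√6 + 52/5 = 52/5 + 2*√6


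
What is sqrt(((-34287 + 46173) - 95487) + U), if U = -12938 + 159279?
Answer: 2*sqrt(15685) ≈ 250.48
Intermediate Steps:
U = 146341
sqrt(((-34287 + 46173) - 95487) + U) = sqrt(((-34287 + 46173) - 95487) + 146341) = sqrt((11886 - 95487) + 146341) = sqrt(-83601 + 146341) = sqrt(62740) = 2*sqrt(15685)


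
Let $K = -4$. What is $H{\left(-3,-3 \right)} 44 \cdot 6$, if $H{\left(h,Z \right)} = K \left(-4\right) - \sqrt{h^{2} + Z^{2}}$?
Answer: $4224 - 792 \sqrt{2} \approx 3103.9$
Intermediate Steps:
$H{\left(h,Z \right)} = 16 - \sqrt{Z^{2} + h^{2}}$ ($H{\left(h,Z \right)} = \left(-4\right) \left(-4\right) - \sqrt{h^{2} + Z^{2}} = 16 - \sqrt{Z^{2} + h^{2}}$)
$H{\left(-3,-3 \right)} 44 \cdot 6 = \left(16 - \sqrt{\left(-3\right)^{2} + \left(-3\right)^{2}}\right) 44 \cdot 6 = \left(16 - \sqrt{9 + 9}\right) 44 \cdot 6 = \left(16 - \sqrt{18}\right) 44 \cdot 6 = \left(16 - 3 \sqrt{2}\right) 44 \cdot 6 = \left(704 - 132 \sqrt{2}\right) 6 = 4224 - 792 \sqrt{2}$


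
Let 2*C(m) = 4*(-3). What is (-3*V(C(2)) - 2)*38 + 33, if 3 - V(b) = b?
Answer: -1069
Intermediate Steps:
C(m) = -6 (C(m) = (4*(-3))/2 = (1/2)*(-12) = -6)
V(b) = 3 - b
(-3*V(C(2)) - 2)*38 + 33 = (-3*(3 - 1*(-6)) - 2)*38 + 33 = (-3*(3 + 6) - 2)*38 + 33 = (-3*9 - 2)*38 + 33 = (-27 - 2)*38 + 33 = -29*38 + 33 = -1102 + 33 = -1069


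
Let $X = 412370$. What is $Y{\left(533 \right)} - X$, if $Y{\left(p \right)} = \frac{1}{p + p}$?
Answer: $- \frac{439586419}{1066} \approx -4.1237 \cdot 10^{5}$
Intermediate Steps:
$Y{\left(p \right)} = \frac{1}{2 p}$
$Y{\left(533 \right)} - X = \frac{1}{2 \cdot 533} - 412370 = \frac{1}{2} \cdot \frac{1}{533} - 412370 = \frac{1}{1066} - 412370 = - \frac{439586419}{1066}$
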